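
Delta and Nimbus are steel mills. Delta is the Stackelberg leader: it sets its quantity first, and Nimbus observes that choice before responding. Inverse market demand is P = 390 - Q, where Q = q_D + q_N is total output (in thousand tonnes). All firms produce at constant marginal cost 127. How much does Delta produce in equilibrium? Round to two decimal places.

131.50

Solve by backward induction. Given q_D, the follower Nimbus maximises π_N = (390 - q_D - q_N)q_N - 127q_N.
Follower FOC: 263 - q_D - 2q_N = 0, so q_N(q_D) = (263 - q_D)/2.
The leader anticipates this reaction. Substituting into P = 390 - Q gives P = 517/2 - (1/2)q_D, so π_D = (517/2 - (1/2)q_D)q_D - 127q_D.
Maximising: ∂π_D/∂q_D = 263/2 - q_D = 0, giving q_D = 263/2.
Then q_N = (263 - 263/2)/2 = 263/4.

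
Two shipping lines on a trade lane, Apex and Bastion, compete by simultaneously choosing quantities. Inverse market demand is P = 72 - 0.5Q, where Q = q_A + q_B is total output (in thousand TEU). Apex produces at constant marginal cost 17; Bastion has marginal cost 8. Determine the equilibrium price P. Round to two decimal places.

32.33

Apex's profit: π_A = (72 - 0.5Q)q_A - (17q_A). Setting ∂π_A/∂q_A = 0: 55 - q_A - (1/2)(q_B) = 0.
Bastion's first-order condition: 64 - q_B - (1/2)(q_A) = 0.
So q_A = (55 - (1/2)q_B) and q_B = (64 - (1/2)q_A).
Substituting one into the other gives q_A = 92/3 and q_B = 146/3.
Total output Q = 238/3, so price P = 72 - (1/2)·(238/3) = 97/3.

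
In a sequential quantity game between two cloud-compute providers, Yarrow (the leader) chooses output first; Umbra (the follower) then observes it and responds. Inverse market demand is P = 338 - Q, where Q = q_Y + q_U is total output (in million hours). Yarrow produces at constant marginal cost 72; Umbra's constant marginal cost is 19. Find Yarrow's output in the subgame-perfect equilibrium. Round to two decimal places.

The follower Umbra best-responds to any q_Y: π_U = (338 - Q)q_U - 19q_U.
Follower FOC: 319 - q_Y - 2q_U = 0, so q_U(q_Y) = (319 - q_Y)/2.
Yarrow substitutes q_U(q_Y) into its own profit: π_Y = q_Y(338 - q_Y - (319 - q_Y)/2) - 72q_Y = (357/2 - (1/2)q_Y)q_Y - 72q_Y.
Leader FOC: 213/2 - q_Y = 0, so q_Y = 213/2.
Then q_U = (319 - 213/2)/2 = 425/4.

106.50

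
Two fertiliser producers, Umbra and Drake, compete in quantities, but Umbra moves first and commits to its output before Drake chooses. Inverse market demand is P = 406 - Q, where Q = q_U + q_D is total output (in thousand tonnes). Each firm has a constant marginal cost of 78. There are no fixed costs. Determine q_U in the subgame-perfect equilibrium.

The follower Drake best-responds to any q_U: π_D = (406 - Q)q_D - 78q_D.
Setting the follower's marginal profit to zero, 328 - q_U - 2q_D = 0, i.e. q_D = (328 - q_U)/2.
Umbra substitutes q_D(q_U) into its own profit: π_U = q_U(406 - q_U - (328 - q_U)/2) - 78q_U = (242 - (1/2)q_U)q_U - 78q_U.
Maximising: ∂π_U/∂q_U = 164 - q_U = 0, giving q_U = 164.
Then q_D = (328 - 164)/2 = 82.

164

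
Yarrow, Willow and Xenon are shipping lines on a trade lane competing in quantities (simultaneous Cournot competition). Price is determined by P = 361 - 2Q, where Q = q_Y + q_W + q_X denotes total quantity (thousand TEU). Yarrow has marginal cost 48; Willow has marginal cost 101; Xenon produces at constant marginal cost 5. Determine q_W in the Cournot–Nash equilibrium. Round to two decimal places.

Yarrow's profit: π_Y = (361 - 2Q)q_Y - (48q_Y). Setting ∂π_Y/∂q_Y = 0: 313 - 4q_Y - 2(q_W + q_X) = 0.
Willow's profit: π_W = (361 - 2Q)q_W - (101q_W). Setting ∂π_W/∂q_W = 0: 260 - 4q_W - 2(q_Y + q_X) = 0.
Xenon's profit: π_X = (361 - 2Q)q_X - (5q_X). Setting ∂π_X/∂q_X = 0: 356 - 4q_X - 2(q_Y + q_W) = 0.
Summing all 3 equations gives 929 − 8Q = 0, hence Q = 929/8.
Back-substituting: q_Y = (313 − 929/4)/2 = 323/8, q_W = (260 − 929/4)/2 = 111/8, q_X = (356 − 929/4)/2 = 495/8.

13.88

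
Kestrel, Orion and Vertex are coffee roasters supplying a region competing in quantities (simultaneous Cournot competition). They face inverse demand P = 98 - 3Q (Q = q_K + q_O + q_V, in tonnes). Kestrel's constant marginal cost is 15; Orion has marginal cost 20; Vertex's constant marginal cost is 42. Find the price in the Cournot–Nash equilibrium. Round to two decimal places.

Kestrel's profit: π_K = (98 - 3Q)q_K - (15q_K). Setting ∂π_K/∂q_K = 0: 83 - 6q_K - 3(q_O + q_V) = 0.
Orion's first-order condition: 78 - 6q_O - 3(q_K + q_V) = 0.
Vertex's first-order condition: 56 - 6q_V - 3(q_K + q_O) = 0.
Adding the 3 conditions: 217 − 6Q − 6Q = 0, i.e. Q = 217/12.
Back-substituting: q_K = (83 − 217/4)/3 = 115/12, q_O = (78 − 217/4)/3 = 95/12, q_V = (56 − 217/4)/3 = 7/12.
Total output Q = 217/12, so price P = 98 - 3·(217/12) = 175/4.

43.75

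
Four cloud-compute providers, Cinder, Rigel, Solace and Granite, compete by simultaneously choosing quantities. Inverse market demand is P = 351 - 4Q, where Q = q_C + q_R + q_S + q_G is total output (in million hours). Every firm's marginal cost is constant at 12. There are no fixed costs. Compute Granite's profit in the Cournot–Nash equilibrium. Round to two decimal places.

Each firm earns π_i = (351 - 4Q)q_i - 12q_i.
Setting ∂π_i/∂q_i = 0 with rivals' quantities fixed: 339 - 8q_i - 4·Σ_{j≠i} q_j = 0.
With identical firms every q_j equals q_i, so Σ_{j≠i} q_j = 3q_i and 339 = 20q_i, giving q_i = 339/20.
Price P = 351 - 4·(339/5) = 399/5.
Granite's profit: (399/5 - 12)·(339/20) = 1149.2100.

1149.21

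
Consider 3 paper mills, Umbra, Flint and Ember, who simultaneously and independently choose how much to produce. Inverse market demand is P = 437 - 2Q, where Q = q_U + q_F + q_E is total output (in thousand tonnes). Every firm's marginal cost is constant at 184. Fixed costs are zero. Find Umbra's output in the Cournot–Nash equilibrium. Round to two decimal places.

31.63

A representative firm's profit is π_i = q_i(437 - 2Q) - 184q_i.
Setting ∂π_i/∂q_i = 0 with rivals' quantities fixed: 253 - 4q_i - 2·Σ_{j≠i} q_j = 0.
By symmetry each firm produces the same amount; substituting Σ_{j≠i} q_j = 2q_i yields q_i = 253/8.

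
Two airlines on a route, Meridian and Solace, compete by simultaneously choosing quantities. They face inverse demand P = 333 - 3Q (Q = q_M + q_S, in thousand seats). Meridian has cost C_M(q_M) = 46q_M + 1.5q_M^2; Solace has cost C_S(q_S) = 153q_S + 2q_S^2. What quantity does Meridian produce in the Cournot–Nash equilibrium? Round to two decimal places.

28.77

Meridian's profit: π_M = (333 - 3Q)q_M - (46q_M + (3/2)q_M²). Setting ∂π_M/∂q_M = 0: 287 - 9q_M - 3(q_S) = 0.
Solace's first-order condition: 180 - 10q_S - 3(q_M) = 0.
Rearranging gives the reaction functions q_M = (287 - 3q_S)/9 and q_S = (180 - 3q_M)/10.
Solving the pair: q_M = 28.7654, q_S = 253/27.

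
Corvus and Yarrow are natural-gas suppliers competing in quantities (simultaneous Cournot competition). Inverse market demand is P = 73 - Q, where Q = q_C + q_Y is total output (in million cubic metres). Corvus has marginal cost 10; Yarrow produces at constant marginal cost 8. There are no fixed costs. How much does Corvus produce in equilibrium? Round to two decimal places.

20.33

Corvus's profit: π_C = (73 - Q)q_C - (10q_C). Setting ∂π_C/∂q_C = 0: 63 - 2q_C - (q_Y) = 0.
Yarrow's first-order condition: 65 - 2q_Y - (q_C) = 0.
Best responses: q_C = (63 - q_Y)/2, q_Y = (65 - q_C)/2.
Solving the pair: q_C = 61/3, q_Y = 67/3.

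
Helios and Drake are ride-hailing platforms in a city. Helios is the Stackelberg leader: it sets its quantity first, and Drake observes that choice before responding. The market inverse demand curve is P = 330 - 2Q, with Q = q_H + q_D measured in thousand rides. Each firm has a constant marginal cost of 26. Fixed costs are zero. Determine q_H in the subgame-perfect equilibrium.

76

Solve by backward induction. Given q_H, the follower Drake maximises π_D = (330 - 2q_H - 2q_D)q_D - 26q_D.
∂π_D/∂q_D = 304 - 2q_H - 4q_D = 0 gives the reaction function q_D = (304 - 2q_H)/4.
The leader anticipates this reaction. Substituting into P = 330 - 2Q gives P = 178 - q_H, so π_H = (178 - q_H)q_H - 26q_H.
Maximising: ∂π_H/∂q_H = 152 - 2q_H = 0, giving q_H = 76.
Then q_D = (304 - 2·76)/4 = 38.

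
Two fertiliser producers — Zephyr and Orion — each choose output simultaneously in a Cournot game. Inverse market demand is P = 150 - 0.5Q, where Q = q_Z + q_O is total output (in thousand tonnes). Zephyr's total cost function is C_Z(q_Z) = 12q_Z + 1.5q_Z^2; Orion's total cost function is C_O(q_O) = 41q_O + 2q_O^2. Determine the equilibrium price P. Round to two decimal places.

Zephyr's profit: π_Z = (150 - 0.5Q)q_Z - (12q_Z + (3/2)q_Z²). Setting ∂π_Z/∂q_Z = 0: 138 - 4q_Z - (1/2)(q_O) = 0.
Orion's profit: π_O = (150 - 0.5Q)q_O - (41q_O + 2q_O²). Setting ∂π_O/∂q_O = 0: 109 - 5q_O - (1/2)(q_Z) = 0.
Rearranging gives the reaction functions q_Z = (138 - (1/2)q_O)/4 and q_O = (109 - (1/2)q_Z)/5.
Substituting one into the other gives q_Z = 32.1772 and q_O = 1468/79.
Total output Q = 50.7595, so price P = 150 - (1/2)·50.7595 = 124.6203.

124.62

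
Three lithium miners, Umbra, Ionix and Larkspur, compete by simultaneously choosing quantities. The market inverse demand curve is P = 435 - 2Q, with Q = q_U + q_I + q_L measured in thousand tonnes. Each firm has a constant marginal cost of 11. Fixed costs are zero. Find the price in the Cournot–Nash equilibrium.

117

A representative firm's profit is π_i = q_i(435 - 2Q) - 11q_i.
Setting ∂π_i/∂q_i = 0 with rivals' quantities fixed: 424 - 4q_i - 2·Σ_{j≠i} q_j = 0.
With identical firms every q_j equals q_i, so Σ_{j≠i} q_j = 2q_i and 424 = 8q_i, giving q_i = 53.
Total output Q = 159, so price P = 435 - 2·159 = 117.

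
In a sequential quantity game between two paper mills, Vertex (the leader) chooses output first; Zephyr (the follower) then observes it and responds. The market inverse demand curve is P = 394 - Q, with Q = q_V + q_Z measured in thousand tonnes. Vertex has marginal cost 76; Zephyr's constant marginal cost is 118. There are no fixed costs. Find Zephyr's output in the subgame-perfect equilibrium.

Solve by backward induction. Given q_V, the follower Zephyr maximises π_Z = (394 - q_V - q_Z)q_Z - 118q_Z.
∂π_Z/∂q_Z = 276 - q_V - 2q_Z = 0 gives the reaction function q_Z = (276 - q_V)/2.
The leader anticipates this reaction. Substituting into P = 394 - Q gives P = 256 - (1/2)q_V, so π_V = (256 - (1/2)q_V)q_V - 76q_V.
Leader FOC: 180 - q_V = 0, so q_V = 180.
Then q_Z = (276 - 180)/2 = 48.

48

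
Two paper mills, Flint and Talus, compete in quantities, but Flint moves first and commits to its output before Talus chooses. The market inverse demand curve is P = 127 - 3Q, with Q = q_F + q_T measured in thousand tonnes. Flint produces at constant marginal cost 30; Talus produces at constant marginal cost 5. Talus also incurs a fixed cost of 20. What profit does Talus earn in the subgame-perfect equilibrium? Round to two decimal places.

Solve by backward induction. Given q_F, the follower Talus maximises π_T = (127 - 3q_F - 3q_T)q_T - 5q_T.
Follower FOC: 122 - 3q_F - 6q_T = 0, so q_T(q_F) = (122 - 3q_F)/6.
Flint substitutes q_T(q_F) into its own profit: π_F = q_F(127 - 3q_F - (122 - 3q_F)/2) - 30q_F = (66 - (3/2)q_F)q_F - 30q_F.
Leader FOC: 36 - 3q_F = 0, so q_F = 12.
Then q_T = (122 - 3·12)/6 = 43/3.
Price P = 127 - 3·(79/3) = 48.
Talus's profit: (48 - 5)·(43/3) - 20 = 1789/3.

596.33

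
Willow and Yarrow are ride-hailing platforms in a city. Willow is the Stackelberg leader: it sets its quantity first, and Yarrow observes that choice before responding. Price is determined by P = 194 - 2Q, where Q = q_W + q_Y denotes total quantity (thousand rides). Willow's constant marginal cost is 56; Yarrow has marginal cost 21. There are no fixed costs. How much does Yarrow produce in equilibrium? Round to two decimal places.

The follower Yarrow best-responds to any q_W: π_Y = (194 - 2Q)q_Y - 21q_Y.
Follower FOC: 173 - 2q_W - 4q_Y = 0, so q_Y(q_W) = (173 - 2q_W)/4.
The leader anticipates this reaction. Substituting into P = 194 - 2Q gives P = 215/2 - q_W, so π_W = (215/2 - q_W)q_W - 56q_W.
The leader's first-order condition 103/2 - 2q_W = 0 yields q_W = 103/4.
Then q_Y = (173 - 2·(103/4))/4 = 243/8.

30.38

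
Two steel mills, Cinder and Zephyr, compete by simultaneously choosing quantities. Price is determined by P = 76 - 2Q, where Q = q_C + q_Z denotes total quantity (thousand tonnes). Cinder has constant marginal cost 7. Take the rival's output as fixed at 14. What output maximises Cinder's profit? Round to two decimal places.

With the rival's output fixed at 14, Cinder's profit is π_C = (76 - 2·14 - 2q_C)q_C - (7q_C) = (48 - 2q_C)q_C - (7q_C).
∂π_C/∂q_C = 41 - 4q_C = 0, so q_C = 41/4.

10.25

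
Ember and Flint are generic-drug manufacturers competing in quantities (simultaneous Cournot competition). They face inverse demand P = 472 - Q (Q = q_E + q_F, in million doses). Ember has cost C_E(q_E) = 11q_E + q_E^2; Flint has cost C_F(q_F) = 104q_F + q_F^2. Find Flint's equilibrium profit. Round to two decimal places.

Ember's profit: π_E = (472 - Q)q_E - (11q_E + q_E²). Setting ∂π_E/∂q_E = 0: 461 - 4q_E - (q_F) = 0.
Flint's profit: π_F = (472 - Q)q_F - (104q_F + q_F²). Setting ∂π_F/∂q_F = 0: 368 - 4q_F - (q_E) = 0.
So q_E = (461 - q_F)/4 and q_F = (368 - q_E)/4.
Substituting one into the other gives q_E = 492/5 and q_F = 337/5.
Price P = 472 - 829/5 = 1531/5.
Flint's profit: (1531/5)·(337/5) - 104·(337/5) - (337/5)² = 9085.5200.

9085.52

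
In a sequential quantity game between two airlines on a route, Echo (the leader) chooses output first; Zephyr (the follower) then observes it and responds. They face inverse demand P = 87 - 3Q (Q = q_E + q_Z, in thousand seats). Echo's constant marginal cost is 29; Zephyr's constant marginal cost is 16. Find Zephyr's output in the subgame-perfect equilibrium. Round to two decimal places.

The follower Zephyr best-responds to any q_E: π_Z = (87 - 3Q)q_Z - 16q_Z.
Setting the follower's marginal profit to zero, 71 - 3q_E - 6q_Z = 0, i.e. q_Z = (71 - 3q_E)/6.
The leader anticipates this reaction. Substituting into P = 87 - 3Q gives P = 103/2 - (3/2)q_E, so π_E = (103/2 - (3/2)q_E)q_E - 29q_E.
The leader's first-order condition 45/2 - 3q_E = 0 yields q_E = 15/2.
Then q_Z = (71 - 3·(15/2))/6 = 97/12.

8.08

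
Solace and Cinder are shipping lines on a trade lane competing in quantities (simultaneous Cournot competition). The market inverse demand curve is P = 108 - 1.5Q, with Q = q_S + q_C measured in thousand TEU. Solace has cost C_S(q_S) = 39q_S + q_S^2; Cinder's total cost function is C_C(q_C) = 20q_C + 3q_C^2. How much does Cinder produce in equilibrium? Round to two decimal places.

Solace's profit: π_S = (108 - 1.5Q)q_S - (39q_S + q_S²). Setting ∂π_S/∂q_S = 0: 69 - 5q_S - (3/2)(q_C) = 0.
Cinder's first-order condition: 88 - 9q_C - (3/2)(q_S) = 0.
Rearranging gives the reaction functions q_S = (69 - (3/2)q_C)/5 and q_C = (88 - (3/2)q_S)/9.
Solving the pair: q_S = 652/57, q_C = 1346/171.

7.87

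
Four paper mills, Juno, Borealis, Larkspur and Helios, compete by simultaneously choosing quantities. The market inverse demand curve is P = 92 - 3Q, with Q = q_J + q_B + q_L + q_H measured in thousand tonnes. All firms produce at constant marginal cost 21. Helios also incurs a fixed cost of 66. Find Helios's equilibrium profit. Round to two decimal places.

1.21

A representative firm's profit is π_i = q_i(92 - 3Q) - 21q_i.
Setting ∂π_i/∂q_i = 0 with rivals' quantities fixed: 71 - 6q_i - 3·Σ_{j≠i} q_j = 0.
By symmetry each firm produces the same amount; substituting Σ_{j≠i} q_j = 3q_i yields q_i = 71/15.
Price P = 92 - 3·(284/15) = 176/5.
Helios's profit: (176/5 - 21)·(71/15) - 66 = 91/75.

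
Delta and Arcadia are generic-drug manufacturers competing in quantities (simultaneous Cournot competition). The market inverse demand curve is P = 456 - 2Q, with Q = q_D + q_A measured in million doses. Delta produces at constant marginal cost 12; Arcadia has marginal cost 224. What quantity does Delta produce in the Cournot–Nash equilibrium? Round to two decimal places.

109.33

Delta's profit: π_D = (456 - 2Q)q_D - (12q_D). Setting ∂π_D/∂q_D = 0: 444 - 4q_D - 2(q_A) = 0.
Arcadia's profit: π_A = (456 - 2Q)q_A - (224q_A). Setting ∂π_A/∂q_A = 0: 232 - 4q_A - 2(q_D) = 0.
Best responses: q_D = (444 - 2q_A)/4, q_A = (232 - 2q_D)/4.
Solving the pair: q_D = 328/3, q_A = 10/3.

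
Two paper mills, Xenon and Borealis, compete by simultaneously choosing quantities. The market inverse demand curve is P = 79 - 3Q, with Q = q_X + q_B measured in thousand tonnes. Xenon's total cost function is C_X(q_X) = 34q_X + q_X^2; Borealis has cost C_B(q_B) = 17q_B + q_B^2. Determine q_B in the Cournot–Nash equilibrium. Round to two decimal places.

6.56

Xenon's profit: π_X = (79 - 3Q)q_X - (34q_X + q_X²). Setting ∂π_X/∂q_X = 0: 45 - 8q_X - 3(q_B) = 0.
Borealis's profit: π_B = (79 - 3Q)q_B - (17q_B + q_B²). Setting ∂π_B/∂q_B = 0: 62 - 8q_B - 3(q_X) = 0.
Best responses: q_X = (45 - 3q_B)/8, q_B = (62 - 3q_X)/8.
Solving the pair: q_X = 174/55, q_B = 361/55.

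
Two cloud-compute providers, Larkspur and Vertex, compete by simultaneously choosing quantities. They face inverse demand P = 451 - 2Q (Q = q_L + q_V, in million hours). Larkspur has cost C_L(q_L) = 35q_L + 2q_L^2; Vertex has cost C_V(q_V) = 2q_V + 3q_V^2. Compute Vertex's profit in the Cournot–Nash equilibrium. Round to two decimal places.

Larkspur's profit: π_L = (451 - 2Q)q_L - (35q_L + 2q_L²). Setting ∂π_L/∂q_L = 0: 416 - 8q_L - 2(q_V) = 0.
Vertex's first-order condition: 449 - 10q_V - 2(q_L) = 0.
Rearranging gives the reaction functions q_L = (416 - 2q_V)/8 and q_V = (449 - 2q_L)/10.
Substituting one into the other gives q_L = 1631/38 and q_V = 690/19.
Price P = 451 - 2·79.2368 = 292.5263.
Vertex's profit: 292.5263·(690/19) - 2·(690/19) - 3(690/19)² = 6594.1828.

6594.18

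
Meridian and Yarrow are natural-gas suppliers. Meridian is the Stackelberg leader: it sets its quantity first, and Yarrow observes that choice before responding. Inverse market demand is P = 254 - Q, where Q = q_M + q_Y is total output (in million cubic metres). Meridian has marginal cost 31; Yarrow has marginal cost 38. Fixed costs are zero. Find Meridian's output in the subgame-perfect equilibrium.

115

Solve by backward induction. Given q_M, the follower Yarrow maximises π_Y = (254 - q_M - q_Y)q_Y - 38q_Y.
Setting the follower's marginal profit to zero, 216 - q_M - 2q_Y = 0, i.e. q_Y = (216 - q_M)/2.
Meridian substitutes q_Y(q_M) into its own profit: π_M = q_M(254 - q_M - (216 - q_M)/2) - 31q_M = (146 - (1/2)q_M)q_M - 31q_M.
Leader FOC: 115 - q_M = 0, so q_M = 115.
Then q_Y = (216 - 115)/2 = 101/2.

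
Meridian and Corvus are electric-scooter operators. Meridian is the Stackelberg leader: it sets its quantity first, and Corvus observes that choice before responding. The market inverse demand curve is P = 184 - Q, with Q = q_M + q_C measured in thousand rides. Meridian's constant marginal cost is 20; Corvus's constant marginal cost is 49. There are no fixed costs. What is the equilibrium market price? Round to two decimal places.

The follower Corvus best-responds to any q_M: π_C = (184 - Q)q_C - 49q_C.
∂π_C/∂q_C = 135 - q_M - 2q_C = 0 gives the reaction function q_C = (135 - q_M)/2.
The leader anticipates this reaction. Substituting into P = 184 - Q gives P = 233/2 - (1/2)q_M, so π_M = (233/2 - (1/2)q_M)q_M - 20q_M.
Leader FOC: 193/2 - q_M = 0, so q_M = 193/2.
Then q_C = (135 - 193/2)/2 = 77/4.
Total output Q = 463/4, so price P = 184 - 463/4 = 273/4.

68.25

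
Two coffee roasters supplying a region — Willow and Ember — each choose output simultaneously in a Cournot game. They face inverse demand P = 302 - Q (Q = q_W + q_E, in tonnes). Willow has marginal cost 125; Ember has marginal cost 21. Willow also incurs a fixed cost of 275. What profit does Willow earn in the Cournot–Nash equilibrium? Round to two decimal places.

Willow's profit: π_W = (302 - Q)q_W - (125q_W). Setting ∂π_W/∂q_W = 0: 177 - 2q_W - (q_E) = 0.
Ember's first-order condition: 281 - 2q_E - (q_W) = 0.
Best responses: q_W = (177 - q_E)/2, q_E = (281 - q_W)/2.
Solving the pair: q_W = 73/3, q_E = 385/3.
Price P = 302 - 458/3 = 448/3.
Willow's profit: (448/3 - 125)·(73/3) - 275 = 317.1111.

317.11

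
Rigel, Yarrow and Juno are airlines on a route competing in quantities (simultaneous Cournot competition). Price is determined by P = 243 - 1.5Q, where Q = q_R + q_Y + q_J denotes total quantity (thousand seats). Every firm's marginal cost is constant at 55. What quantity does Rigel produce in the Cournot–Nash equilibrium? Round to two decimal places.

31.33

Each firm earns π_i = (243 - 1.5Q)q_i - 55q_i.
First-order condition (treating rivals' output as given): 188 - 3q_i - (3/2)·Σ_{j≠i} q_j = 0.
By symmetry each firm produces the same amount; substituting Σ_{j≠i} q_j = 2q_i yields q_i = 188/6 = 94/3.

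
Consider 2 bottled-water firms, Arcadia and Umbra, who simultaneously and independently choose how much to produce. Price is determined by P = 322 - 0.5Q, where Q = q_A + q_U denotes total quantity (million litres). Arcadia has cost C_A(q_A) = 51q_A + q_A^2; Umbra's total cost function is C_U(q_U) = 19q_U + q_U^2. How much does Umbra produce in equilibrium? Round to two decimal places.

88.40

Arcadia's profit: π_A = (322 - 0.5Q)q_A - (51q_A + q_A²). Setting ∂π_A/∂q_A = 0: 271 - 3q_A - (1/2)(q_U) = 0.
Umbra's first-order condition: 303 - 3q_U - (1/2)(q_A) = 0.
So q_A = (271 - (1/2)q_U)/3 and q_U = (303 - (1/2)q_A)/3.
Solving the pair: q_A = 378/5, q_U = 442/5.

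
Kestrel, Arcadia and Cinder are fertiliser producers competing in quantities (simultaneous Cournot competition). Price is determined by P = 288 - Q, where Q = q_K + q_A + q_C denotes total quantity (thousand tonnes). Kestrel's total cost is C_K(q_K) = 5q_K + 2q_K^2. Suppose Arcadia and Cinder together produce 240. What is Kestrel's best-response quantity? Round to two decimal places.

With rivals' combined output fixed at 240, Kestrel's profit is π_K = (288 - 240 - q_K)q_K - (5q_K + 2q_K²) = (48 - q_K)q_K - (5q_K + 2q_K²).
∂π_K/∂q_K = 43 - 6q_K = 0, so q_K = 43/6.

7.17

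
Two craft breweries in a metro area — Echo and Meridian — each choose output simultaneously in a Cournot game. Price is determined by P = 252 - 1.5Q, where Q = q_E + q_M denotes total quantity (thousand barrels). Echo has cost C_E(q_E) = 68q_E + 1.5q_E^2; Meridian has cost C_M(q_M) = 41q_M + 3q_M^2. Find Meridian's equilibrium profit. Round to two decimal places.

Echo's profit: π_E = (252 - 1.5Q)q_E - (68q_E + (3/2)q_E²). Setting ∂π_E/∂q_E = 0: 184 - 6q_E - (3/2)(q_M) = 0.
Meridian's profit: π_M = (252 - 1.5Q)q_M - (41q_M + 3q_M²). Setting ∂π_M/∂q_M = 0: 211 - 9q_M - (3/2)(q_E) = 0.
So q_E = (184 - (3/2)q_M)/6 and q_M = (211 - (3/2)q_E)/9.
Solving the pair: q_E = 1786/69, q_M = 440/23.
Price P = 252 - (3/2)·45.0145 = 184.4783.
Meridian's profit: 184.4783·(440/23) - 41·(440/23) - 3(440/23)² = 1646.8809.

1646.88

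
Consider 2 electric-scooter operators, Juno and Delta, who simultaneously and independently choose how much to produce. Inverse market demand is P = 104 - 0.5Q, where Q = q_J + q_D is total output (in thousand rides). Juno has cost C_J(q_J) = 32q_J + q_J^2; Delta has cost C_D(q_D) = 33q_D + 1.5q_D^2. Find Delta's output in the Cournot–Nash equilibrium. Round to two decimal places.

Juno's profit: π_J = (104 - 0.5Q)q_J - (32q_J + q_J²). Setting ∂π_J/∂q_J = 0: 72 - 3q_J - (1/2)(q_D) = 0.
Delta's first-order condition: 71 - 4q_D - (1/2)(q_J) = 0.
Best responses: q_J = (72 - (1/2)q_D)/3, q_D = (71 - (1/2)q_J)/4.
Substituting one into the other gives q_J = 1010/47 and q_D = 708/47.

15.06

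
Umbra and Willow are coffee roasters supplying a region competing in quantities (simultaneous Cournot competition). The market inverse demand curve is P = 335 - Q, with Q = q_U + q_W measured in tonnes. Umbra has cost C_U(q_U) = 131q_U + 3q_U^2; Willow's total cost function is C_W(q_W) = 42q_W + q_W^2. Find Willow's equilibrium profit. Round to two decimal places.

Umbra's profit: π_U = (335 - Q)q_U - (131q_U + 3q_U²). Setting ∂π_U/∂q_U = 0: 204 - 8q_U - (q_W) = 0.
Willow's profit: π_W = (335 - Q)q_W - (42q_W + q_W²). Setting ∂π_W/∂q_W = 0: 293 - 4q_W - (q_U) = 0.
Best responses: q_U = (204 - q_W)/8, q_W = (293 - q_U)/4.
Solving the pair: q_U = 523/31, q_W = 69.0323.
Price P = 335 - 85.9032 = 249.0968.
Willow's profit: 249.0968·69.0323 - 42·69.0323 - 69.0323² = 9530.9053.

9530.91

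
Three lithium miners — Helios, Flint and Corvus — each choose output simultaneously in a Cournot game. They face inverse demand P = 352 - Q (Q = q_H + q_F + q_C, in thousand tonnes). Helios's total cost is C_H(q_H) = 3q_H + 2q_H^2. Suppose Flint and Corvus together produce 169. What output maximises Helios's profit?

With rivals' combined output fixed at 169, Helios's profit is π_H = (352 - 169 - q_H)q_H - (3q_H + 2q_H²) = (183 - q_H)q_H - (3q_H + 2q_H²).
∂π_H/∂q_H = 180 - 6q_H = 0, so q_H = 30.

30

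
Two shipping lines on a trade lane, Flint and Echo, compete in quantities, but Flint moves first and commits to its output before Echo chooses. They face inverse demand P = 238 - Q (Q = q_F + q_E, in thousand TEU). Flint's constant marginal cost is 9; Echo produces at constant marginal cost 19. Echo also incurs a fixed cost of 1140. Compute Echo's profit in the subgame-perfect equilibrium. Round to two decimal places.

1335.06

Solve by backward induction. Given q_F, the follower Echo maximises π_E = (238 - q_F - q_E)q_E - 19q_E.
∂π_E/∂q_E = 219 - q_F - 2q_E = 0 gives the reaction function q_E = (219 - q_F)/2.
Flint substitutes q_E(q_F) into its own profit: π_F = q_F(238 - q_F - (219 - q_F)/2) - 9q_F = (257/2 - (1/2)q_F)q_F - 9q_F.
The leader's first-order condition 239/2 - q_F = 0 yields q_F = 239/2.
Then q_E = (219 - 239/2)/2 = 199/4.
Price P = 238 - 677/4 = 275/4.
Echo's profit: (275/4 - 19)·(199/4) - 1140 = 1335.0625.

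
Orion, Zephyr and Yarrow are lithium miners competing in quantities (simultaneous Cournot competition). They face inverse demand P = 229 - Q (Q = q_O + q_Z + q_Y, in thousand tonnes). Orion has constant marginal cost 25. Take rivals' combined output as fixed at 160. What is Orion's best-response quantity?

With rivals' combined output fixed at 160, Orion's profit is π_O = (229 - 160 - q_O)q_O - (25q_O) = (69 - q_O)q_O - (25q_O).
∂π_O/∂q_O = 44 - 2q_O = 0, so q_O = 22.

22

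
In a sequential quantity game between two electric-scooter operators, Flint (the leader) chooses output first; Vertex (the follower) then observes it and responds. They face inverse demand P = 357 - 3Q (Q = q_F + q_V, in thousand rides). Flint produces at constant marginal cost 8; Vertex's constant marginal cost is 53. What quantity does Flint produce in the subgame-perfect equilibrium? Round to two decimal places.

65.67

The follower Vertex best-responds to any q_F: π_V = (357 - 3Q)q_V - 53q_V.
Follower FOC: 304 - 3q_F - 6q_V = 0, so q_V(q_F) = (304 - 3q_F)/6.
The leader anticipates this reaction. Substituting into P = 357 - 3Q gives P = 205 - (3/2)q_F, so π_F = (205 - (3/2)q_F)q_F - 8q_F.
Maximising: ∂π_F/∂q_F = 197 - 3q_F = 0, giving q_F = 197/3.
Then q_V = (304 - 3·(197/3))/6 = 107/6.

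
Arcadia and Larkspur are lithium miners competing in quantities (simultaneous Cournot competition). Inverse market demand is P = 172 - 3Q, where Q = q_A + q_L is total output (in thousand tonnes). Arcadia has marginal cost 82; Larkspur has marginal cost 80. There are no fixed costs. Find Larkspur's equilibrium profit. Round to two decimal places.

Arcadia's profit: π_A = (172 - 3Q)q_A - (82q_A). Setting ∂π_A/∂q_A = 0: 90 - 6q_A - 3(q_L) = 0.
Larkspur's first-order condition: 92 - 6q_L - 3(q_A) = 0.
So q_A = (90 - 3q_L)/6 and q_L = (92 - 3q_A)/6.
Substituting one into the other gives q_A = 88/9 and q_L = 94/9.
Price P = 172 - 3·(182/9) = 334/3.
Larkspur's profit: (334/3 - 80)·(94/9) = 327.2593.

327.26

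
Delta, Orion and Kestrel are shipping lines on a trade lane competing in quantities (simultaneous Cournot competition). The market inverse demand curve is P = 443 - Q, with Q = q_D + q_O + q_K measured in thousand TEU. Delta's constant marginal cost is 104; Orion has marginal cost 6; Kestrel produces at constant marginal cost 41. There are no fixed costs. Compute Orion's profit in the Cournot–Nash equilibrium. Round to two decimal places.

20306.25

Delta's profit: π_D = (443 - Q)q_D - (104q_D). Setting ∂π_D/∂q_D = 0: 339 - 2q_D - (q_O + q_K) = 0.
Orion's first-order condition: 437 - 2q_O - (q_D + q_K) = 0.
Kestrel's first-order condition: 402 - 2q_K - (q_D + q_O) = 0.
Adding the 3 first-order conditions: 1178 − 4Q = 0, so Q = 589/2.
Back-substituting: q_D = (339 − 589/2) = 89/2, q_O = (437 − 589/2) = 285/2, q_K = (402 − 589/2) = 215/2.
Price P = 443 - 589/2 = 297/2.
Orion's profit: (297/2 - 6)·(285/2) = 20306.2500.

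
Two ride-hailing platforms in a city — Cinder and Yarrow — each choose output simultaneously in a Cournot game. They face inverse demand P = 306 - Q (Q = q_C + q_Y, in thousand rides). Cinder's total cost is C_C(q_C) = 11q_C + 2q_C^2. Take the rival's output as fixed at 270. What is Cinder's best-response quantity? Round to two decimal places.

4.17

With the rival's output fixed at 270, Cinder's profit is π_C = (306 - 270 - q_C)q_C - (11q_C + 2q_C²) = (36 - q_C)q_C - (11q_C + 2q_C²).
∂π_C/∂q_C = 25 - 6q_C = 0, so q_C = 25/6.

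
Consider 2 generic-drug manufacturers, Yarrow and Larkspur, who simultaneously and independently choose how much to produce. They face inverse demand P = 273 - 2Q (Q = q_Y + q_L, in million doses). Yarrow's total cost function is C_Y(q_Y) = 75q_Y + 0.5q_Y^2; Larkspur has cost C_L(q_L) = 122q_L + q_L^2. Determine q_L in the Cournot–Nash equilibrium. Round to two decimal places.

Yarrow's profit: π_Y = (273 - 2Q)q_Y - (75q_Y + (1/2)q_Y²). Setting ∂π_Y/∂q_Y = 0: 198 - 5q_Y - 2(q_L) = 0.
Larkspur's first-order condition: 151 - 6q_L - 2(q_Y) = 0.
Best responses: q_Y = (198 - 2q_L)/5, q_L = (151 - 2q_Y)/6.
Substituting one into the other gives q_Y = 443/13 and q_L = 359/26.

13.81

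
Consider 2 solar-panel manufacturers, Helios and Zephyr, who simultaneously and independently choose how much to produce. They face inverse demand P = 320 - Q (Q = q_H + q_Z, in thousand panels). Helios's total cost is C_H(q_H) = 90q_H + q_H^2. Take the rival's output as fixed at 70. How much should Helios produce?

40

With the rival's output fixed at 70, Helios's profit is π_H = (320 - 70 - q_H)q_H - (90q_H + q_H²) = (250 - q_H)q_H - (90q_H + q_H²).
∂π_H/∂q_H = 160 - 4q_H = 0, so q_H = 40.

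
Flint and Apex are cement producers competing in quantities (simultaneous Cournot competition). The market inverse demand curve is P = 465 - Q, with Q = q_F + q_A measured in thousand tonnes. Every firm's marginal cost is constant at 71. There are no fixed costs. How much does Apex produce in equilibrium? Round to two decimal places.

A representative firm's profit is π_i = q_i(465 - Q) - 71q_i.
Setting ∂π_i/∂q_i = 0 with rivals' quantities fixed: 394 - 2q_i - q_j = 0.
By symmetry each firm produces the same amount; substituting q_j = q_i yields q_i = 394/3.

131.33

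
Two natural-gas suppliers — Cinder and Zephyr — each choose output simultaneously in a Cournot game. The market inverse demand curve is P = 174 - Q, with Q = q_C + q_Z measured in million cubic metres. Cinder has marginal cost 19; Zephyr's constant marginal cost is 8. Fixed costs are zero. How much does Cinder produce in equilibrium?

48

Cinder's profit: π_C = (174 - Q)q_C - (19q_C). Setting ∂π_C/∂q_C = 0: 155 - 2q_C - (q_Z) = 0.
Zephyr's profit: π_Z = (174 - Q)q_Z - (8q_Z). Setting ∂π_Z/∂q_Z = 0: 166 - 2q_Z - (q_C) = 0.
Best responses: q_C = (155 - q_Z)/2, q_Z = (166 - q_C)/2.
Solving the pair: q_C = 48, q_Z = 59.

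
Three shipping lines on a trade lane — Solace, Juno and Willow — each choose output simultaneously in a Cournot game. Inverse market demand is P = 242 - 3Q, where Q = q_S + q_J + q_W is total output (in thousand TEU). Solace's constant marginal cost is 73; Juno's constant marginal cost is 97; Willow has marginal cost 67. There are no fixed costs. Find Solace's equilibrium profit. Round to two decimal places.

Solace's profit: π_S = (242 - 3Q)q_S - (73q_S). Setting ∂π_S/∂q_S = 0: 169 - 6q_S - 3(q_J + q_W) = 0.
Juno's profit: π_J = (242 - 3Q)q_J - (97q_J). Setting ∂π_J/∂q_J = 0: 145 - 6q_J - 3(q_S + q_W) = 0.
Willow's profit: π_W = (242 - 3Q)q_W - (67q_W). Setting ∂π_W/∂q_W = 0: 175 - 6q_W - 3(q_S + q_J) = 0.
Adding the 3 first-order conditions: 489 − 12Q = 0, so Q = 163/4.
Back-substituting: q_S = (169 − 489/4)/3 = 187/12, q_J = (145 − 489/4)/3 = 91/12, q_W = (175 − 489/4)/3 = 211/12.
Price P = 242 - 3·(163/4) = 479/4.
Solace's profit: (479/4 - 73)·(187/12) = 728.5208.

728.52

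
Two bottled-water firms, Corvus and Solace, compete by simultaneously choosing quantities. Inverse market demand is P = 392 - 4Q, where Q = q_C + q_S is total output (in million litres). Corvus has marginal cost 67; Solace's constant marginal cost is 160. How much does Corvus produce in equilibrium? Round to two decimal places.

Corvus's profit: π_C = (392 - 4Q)q_C - (67q_C). Setting ∂π_C/∂q_C = 0: 325 - 8q_C - 4(q_S) = 0.
Solace's profit: π_S = (392 - 4Q)q_S - (160q_S). Setting ∂π_S/∂q_S = 0: 232 - 8q_S - 4(q_C) = 0.
Rearranging gives the reaction functions q_C = (325 - 4q_S)/8 and q_S = (232 - 4q_C)/8.
Solving the pair: q_C = 209/6, q_S = 139/12.

34.83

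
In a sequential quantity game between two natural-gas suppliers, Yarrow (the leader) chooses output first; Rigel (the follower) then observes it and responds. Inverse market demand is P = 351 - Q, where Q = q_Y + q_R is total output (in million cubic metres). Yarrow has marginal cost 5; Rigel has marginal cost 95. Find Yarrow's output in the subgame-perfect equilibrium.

218

The follower Rigel best-responds to any q_Y: π_R = (351 - Q)q_R - 95q_R.
Follower FOC: 256 - q_Y - 2q_R = 0, so q_R(q_Y) = (256 - q_Y)/2.
The leader anticipates this reaction. Substituting into P = 351 - Q gives P = 223 - (1/2)q_Y, so π_Y = (223 - (1/2)q_Y)q_Y - 5q_Y.
The leader's first-order condition 218 - q_Y = 0 yields q_Y = 218.
Then q_R = (256 - 218)/2 = 19.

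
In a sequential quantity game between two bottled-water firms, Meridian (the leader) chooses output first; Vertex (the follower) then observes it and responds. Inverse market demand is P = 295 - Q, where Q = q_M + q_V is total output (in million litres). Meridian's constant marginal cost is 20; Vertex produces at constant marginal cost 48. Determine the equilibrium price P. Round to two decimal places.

95.75

Solve by backward induction. Given q_M, the follower Vertex maximises π_V = (295 - q_M - q_V)q_V - 48q_V.
Follower FOC: 247 - q_M - 2q_V = 0, so q_V(q_M) = (247 - q_M)/2.
Meridian substitutes q_V(q_M) into its own profit: π_M = q_M(295 - q_M - (247 - q_M)/2) - 20q_M = (343/2 - (1/2)q_M)q_M - 20q_M.
Leader FOC: 303/2 - q_M = 0, so q_M = 303/2.
Then q_V = (247 - 303/2)/2 = 191/4.
Total output Q = 797/4, so price P = 295 - 797/4 = 383/4.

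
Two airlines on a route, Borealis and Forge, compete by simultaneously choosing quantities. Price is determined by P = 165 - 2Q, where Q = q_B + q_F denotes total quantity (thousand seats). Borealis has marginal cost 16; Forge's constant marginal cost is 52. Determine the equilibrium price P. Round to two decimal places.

77.67

Borealis's profit: π_B = (165 - 2Q)q_B - (16q_B). Setting ∂π_B/∂q_B = 0: 149 - 4q_B - 2(q_F) = 0.
Forge's first-order condition: 113 - 4q_F - 2(q_B) = 0.
So q_B = (149 - 2q_F)/4 and q_F = (113 - 2q_B)/4.
Solving the pair: q_B = 185/6, q_F = 77/6.
Total output Q = 131/3, so price P = 165 - 2·(131/3) = 233/3.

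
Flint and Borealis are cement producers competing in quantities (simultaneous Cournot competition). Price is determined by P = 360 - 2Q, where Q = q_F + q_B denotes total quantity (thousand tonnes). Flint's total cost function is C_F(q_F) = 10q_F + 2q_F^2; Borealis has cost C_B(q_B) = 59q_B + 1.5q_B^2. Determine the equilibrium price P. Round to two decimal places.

223.23

Flint's profit: π_F = (360 - 2Q)q_F - (10q_F + 2q_F²). Setting ∂π_F/∂q_F = 0: 350 - 8q_F - 2(q_B) = 0.
Borealis's first-order condition: 301 - 7q_B - 2(q_F) = 0.
Best responses: q_F = (350 - 2q_B)/8, q_B = (301 - 2q_F)/7.
Solving the pair: q_F = 462/13, q_B = 427/13.
Total output Q = 889/13, so price P = 360 - 2·(889/13) = 223.2308.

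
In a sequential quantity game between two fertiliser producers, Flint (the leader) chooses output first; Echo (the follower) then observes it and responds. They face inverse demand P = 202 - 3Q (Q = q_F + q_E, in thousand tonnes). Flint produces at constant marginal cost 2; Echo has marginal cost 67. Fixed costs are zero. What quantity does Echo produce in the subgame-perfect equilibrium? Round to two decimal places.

The follower Echo best-responds to any q_F: π_E = (202 - 3Q)q_E - 67q_E.
∂π_E/∂q_E = 135 - 3q_F - 6q_E = 0 gives the reaction function q_E = (135 - 3q_F)/6.
The leader anticipates this reaction. Substituting into P = 202 - 3Q gives P = 269/2 - (3/2)q_F, so π_F = (269/2 - (3/2)q_F)q_F - 2q_F.
Leader FOC: 265/2 - 3q_F = 0, so q_F = 265/6.
Then q_E = (135 - 3·(265/6))/6 = 5/12.

0.42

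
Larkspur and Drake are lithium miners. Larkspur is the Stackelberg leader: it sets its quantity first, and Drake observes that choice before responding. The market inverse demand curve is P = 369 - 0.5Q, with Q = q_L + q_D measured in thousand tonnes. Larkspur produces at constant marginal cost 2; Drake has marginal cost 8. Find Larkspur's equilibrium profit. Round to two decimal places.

34782.25

Solve by backward induction. Given q_L, the follower Drake maximises π_D = (369 - (1/2)q_L - (1/2)q_D)q_D - 8q_D.
Follower FOC: 361 - (1/2)q_L - q_D = 0, so q_D(q_L) = (361 - (1/2)q_L).
Larkspur substitutes q_D(q_L) into its own profit: π_L = q_L(369 - (1/2)q_L - (361 - (1/2)q_L)/2) - 2q_L = (377/2 - (1/4)q_L)q_L - 2q_L.
Maximising: ∂π_L/∂q_L = 373/2 - (1/2)q_L = 0, giving q_L = 373.
Then q_D = (361 - (1/2)·373) = 349/2.
Price P = 369 - (1/2)·(1095/2) = 381/4.
Larkspur's profit: (381/4 - 2)·373 = 34782.2500.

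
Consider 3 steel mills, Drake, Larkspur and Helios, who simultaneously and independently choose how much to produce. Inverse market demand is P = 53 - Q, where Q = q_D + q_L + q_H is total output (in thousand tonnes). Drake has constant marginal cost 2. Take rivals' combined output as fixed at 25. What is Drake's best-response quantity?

13

With rivals' combined output fixed at 25, Drake's profit is π_D = (53 - 25 - q_D)q_D - (2q_D) = (28 - q_D)q_D - (2q_D).
∂π_D/∂q_D = 26 - 2q_D = 0, so q_D = 13.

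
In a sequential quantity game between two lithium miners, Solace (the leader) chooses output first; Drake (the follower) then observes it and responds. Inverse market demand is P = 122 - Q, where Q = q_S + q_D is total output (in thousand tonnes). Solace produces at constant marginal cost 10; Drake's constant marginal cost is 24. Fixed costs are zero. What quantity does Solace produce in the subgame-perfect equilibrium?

63

The follower Drake best-responds to any q_S: π_D = (122 - Q)q_D - 24q_D.
Setting the follower's marginal profit to zero, 98 - q_S - 2q_D = 0, i.e. q_D = (98 - q_S)/2.
Solace substitutes q_D(q_S) into its own profit: π_S = q_S(122 - q_S - (98 - q_S)/2) - 10q_S = (73 - (1/2)q_S)q_S - 10q_S.
Leader FOC: 63 - q_S = 0, so q_S = 63.
Then q_D = (98 - 63)/2 = 35/2.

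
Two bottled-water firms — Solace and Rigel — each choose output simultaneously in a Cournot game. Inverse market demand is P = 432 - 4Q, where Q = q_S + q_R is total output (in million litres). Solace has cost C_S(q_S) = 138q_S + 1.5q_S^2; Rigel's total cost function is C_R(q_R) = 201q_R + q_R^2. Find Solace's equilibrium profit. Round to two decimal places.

2529.81

Solace's profit: π_S = (432 - 4Q)q_S - (138q_S + (3/2)q_S²). Setting ∂π_S/∂q_S = 0: 294 - 11q_S - 4(q_R) = 0.
Rigel's first-order condition: 231 - 10q_R - 4(q_S) = 0.
Rearranging gives the reaction functions q_S = (294 - 4q_R)/11 and q_R = (231 - 4q_S)/10.
Substituting one into the other gives q_S = 1008/47 and q_R = 1365/94.
Price P = 432 - 4·35.9681 = 288.1277.
Solace's profit: 288.1277·(1008/47) - 138·(1008/47) - (3/2)(1008/47)² = 2529.8108.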